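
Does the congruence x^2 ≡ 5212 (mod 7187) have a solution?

no

Factor out 2: 5212 = 2^2·1303. Since 7187 ≡ 3 (mod 8), (2/7187) = -1, and (2/7187)^2 = +1. Now have (1303/7187).
Both 1303 ≡ 3 and 7187 ≡ 3 (mod 4), so reciprocity gives (1303/7187) = -(7187/1303). Reduce: 7187 ≡ 672 (mod 1303). Now have -(672/1303).
Factor out 2: 672 = 2^5·21. Since 1303 ≡ 7 (mod 8), (2/1303) = +1, and (2/1303)^5 = +1. Now have -(21/1303).
21 ≡ 1 (mod 4), so quadratic reciprocity gives (21/1303) = (1303/21). Reduce: 1303 ≡ 1 (mod 21). Now have -(1/21).
(1/21) = 1. Collecting the sign factors: -1.
The Legendre symbol is -1, so x^2 ≡ 5212 (mod 7187) has no solution.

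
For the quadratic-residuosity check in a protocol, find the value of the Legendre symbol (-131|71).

Reduce the numerator: -131 ≡ 11 (mod 71), so (-131|71) = (11|71).
Both 11 ≡ 3 and 71 ≡ 3 (mod 4), so reciprocity gives (11|71) = -(71|11). Reduce: 71 ≡ 5 (mod 11). Now have -(5|11).
5 ≡ 1 (mod 4), so quadratic reciprocity gives (5|11) = (11|5). Reduce: 11 ≡ 1 (mod 5). Now have -(1|5).
(1|5) = 1. Collecting the sign factors: -1.

-1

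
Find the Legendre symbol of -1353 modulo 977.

1

Reduce the numerator: -1353 ≡ 601 (mod 977), so (-1353/977) = (601/977).
601 ≡ 1 (mod 4), so quadratic reciprocity gives (601/977) = (977/601). Reduce: 977 ≡ 376 (mod 601). Now have (376/601).
Factor out 2: 376 = 2^3·47. Since 601 ≡ 1 (mod 8), (2/601) = +1, and (2/601)^3 = +1. Now have (47/601).
601 ≡ 1 (mod 4), so quadratic reciprocity gives (47/601) = (601/47). Reduce: 601 ≡ 37 (mod 47). Now have (37/47).
37 ≡ 1 (mod 4), so quadratic reciprocity gives (37/47) = (47/37). Reduce: 47 ≡ 10 (mod 37). Now have (10/37).
Factor out 2: 10 = 2·5. Since 37 ≡ 5 (mod 8), (2/37) = -1. Now have -(5/37).
5 ≡ 1 (mod 4), so quadratic reciprocity gives (5/37) = (37/5). Reduce: 37 ≡ 2 (mod 5). Now have -(2/5).
Factor out 2: 2 = 2. Since 5 ≡ 5 (mod 8), (2/5) = -1. Now have (1/5).
(1/5) = 1. Collecting the sign factors: 1.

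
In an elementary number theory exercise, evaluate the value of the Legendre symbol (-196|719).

-1

(-196|719)
  = -(196|719)    [719 ≡ 3 mod 4 ⇒ (-1|719) = -1]
  = -(49|719)    [719 ≡ 7 mod 8 ⇒ (2|719)^2 = +1]
  = -(719|49)    [QR: 49 ≡ 1 mod 4, sign kept]
  = -(33|49)    [719 ≡ 33 mod 49]
  = -(49|33)    [QR: 33 ≡ 1 mod 4, sign kept]
  = -(16|33)    [49 ≡ 16 mod 33]
  = -(1|33)    [33 ≡ 1 mod 8 ⇒ (2|33)^4 = +1]
  = -1    [(1|33) = 1]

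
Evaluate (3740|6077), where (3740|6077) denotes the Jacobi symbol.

(3740|6077)
  = (935|6077)    [6077 ≡ 5 mod 8 ⇒ (2|6077)^2 = +1]
  = (6077|935)    [QR: 6077 ≡ 1 mod 4, sign kept]
  = (467|935)    [6077 ≡ 467 mod 935]
  = -(935|467)    [QR: both ≡ 3 mod 4, sign flips]
  = -(1|467)    [935 ≡ 1 mod 467]
  = -1    [(1|467) = 1]

-1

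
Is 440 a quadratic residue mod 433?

no

(440/433)
  = (7/433)    [440 ≡ 7 mod 433]
  = (433/7)    [QR: 433 ≡ 1 mod 4, sign kept]
  = (6/7)    [433 ≡ 6 mod 7]
  = (3/7)    [7 ≡ 7 mod 8 ⇒ (2/7) = +1]
  = -(7/3)    [QR: both ≡ 3 mod 4, sign flips]
  = -(1/3)    [7 ≡ 1 mod 3]
  = -1    [(1/3) = 1]
(440/433) = -1, and 433 is prime, so 440 is not a quadratic residue mod 433.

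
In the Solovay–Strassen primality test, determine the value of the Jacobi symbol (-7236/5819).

(-7236/5819)
  = -(7236/5819)    [5819 ≡ 3 mod 4 ⇒ (-1/5819) = -1]
  = -(1417/5819)    [7236 ≡ 1417 mod 5819]
  = -(5819/1417)    [QR: 1417 ≡ 1 mod 4, sign kept]
  = -(151/1417)    [5819 ≡ 151 mod 1417]
  = -(1417/151)    [QR: 1417 ≡ 1 mod 4, sign kept]
  = -(58/151)    [1417 ≡ 58 mod 151]
  = -(29/151)    [151 ≡ 7 mod 8 ⇒ (2/151) = +1]
  = -(151/29)    [QR: 29 ≡ 1 mod 4, sign kept]
  = -(6/29)    [151 ≡ 6 mod 29]
  = (3/29)    [29 ≡ 5 mod 8 ⇒ (2/29) = -1]
  = (29/3)    [QR: 29 ≡ 1 mod 4, sign kept]
  = (2/3)    [29 ≡ 2 mod 3]
  = -(1/3)    [3 ≡ 3 mod 8 ⇒ (2/3) = -1]
  = -1    [(1/3) = 1]

-1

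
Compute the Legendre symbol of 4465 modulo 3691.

(4465/3691)
  = (774/3691)    [4465 ≡ 774 mod 3691]
  = -(387/3691)    [3691 ≡ 3 mod 8 ⇒ (2/3691) = -1]
  = (3691/387)    [QR: both ≡ 3 mod 4, sign flips]
  = (208/387)    [3691 ≡ 208 mod 387]
  = (13/387)    [387 ≡ 3 mod 8 ⇒ (2/387)^4 = +1]
  = (387/13)    [QR: 13 ≡ 1 mod 4, sign kept]
  = (10/13)    [387 ≡ 10 mod 13]
  = -(5/13)    [13 ≡ 5 mod 8 ⇒ (2/13) = -1]
  = -(13/5)    [QR: 5 ≡ 1 mod 4, sign kept]
  = -(3/5)    [13 ≡ 3 mod 5]
  = -(5/3)    [QR: 5 ≡ 1 mod 4, sign kept]
  = -(2/3)    [5 ≡ 2 mod 3]
  = (1/3)    [3 ≡ 3 mod 8 ⇒ (2/3) = -1]
  = 1    [(1/3) = 1]

1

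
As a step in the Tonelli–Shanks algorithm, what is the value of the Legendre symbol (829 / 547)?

1

(829 / 547)
  = (282 / 547)    [829 ≡ 282 mod 547]
  = -(141 / 547)    [547 ≡ 3 mod 8 ⇒ (2 / 547) = -1]
  = -(547 / 141)    [QR: 141 ≡ 1 mod 4, sign kept]
  = -(124 / 141)    [547 ≡ 124 mod 141]
  = -(31 / 141)    [141 ≡ 5 mod 8 ⇒ (2 / 141)^2 = +1]
  = -(141 / 31)    [QR: 141 ≡ 1 mod 4, sign kept]
  = -(17 / 31)    [141 ≡ 17 mod 31]
  = -(31 / 17)    [QR: 17 ≡ 1 mod 4, sign kept]
  = -(14 / 17)    [31 ≡ 14 mod 17]
  = -(7 / 17)    [17 ≡ 1 mod 8 ⇒ (2 / 17) = +1]
  = -(17 / 7)    [QR: 17 ≡ 1 mod 4, sign kept]
  = -(3 / 7)    [17 ≡ 3 mod 7]
  = (7 / 3)    [QR: both ≡ 3 mod 4, sign flips]
  = (1 / 3)    [7 ≡ 1 mod 3]
  = 1    [(1 / 3) = 1]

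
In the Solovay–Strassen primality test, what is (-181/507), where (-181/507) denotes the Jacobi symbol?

-1

Pull out -1: (-181/507) = (-1/507)·(181/507). Since 507 ≡ 3 (mod 4), (-1/507) = -1. Now have -(181/507).
181 ≡ 1 (mod 4), so quadratic reciprocity gives (181/507) = (507/181). Reduce: 507 ≡ 145 (mod 181). Now have -(145/181).
145 ≡ 1 (mod 4), so quadratic reciprocity gives (145/181) = (181/145). Reduce: 181 ≡ 36 (mod 145). Now have -(36/145).
Factor out 2: 36 = 2^2·9. Since 145 ≡ 1 (mod 8), (2/145) = +1, and (2/145)^2 = +1. Now have -(9/145).
9 ≡ 1 (mod 4), so quadratic reciprocity gives (9/145) = (145/9). Reduce: 145 ≡ 1 (mod 9). Now have -(1/9).
(1/9) = 1. Collecting the sign factors: -1.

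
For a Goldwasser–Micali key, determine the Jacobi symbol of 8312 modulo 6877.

-1

(8312/6877)
  = (1435/6877)    [8312 ≡ 1435 mod 6877]
  = (6877/1435)    [QR: 6877 ≡ 1 mod 4, sign kept]
  = (1137/1435)    [6877 ≡ 1137 mod 1435]
  = (1435/1137)    [QR: 1137 ≡ 1 mod 4, sign kept]
  = (298/1137)    [1435 ≡ 298 mod 1137]
  = (149/1137)    [1137 ≡ 1 mod 8 ⇒ (2/1137) = +1]
  = (1137/149)    [QR: 149 ≡ 1 mod 4, sign kept]
  = (94/149)    [1137 ≡ 94 mod 149]
  = -(47/149)    [149 ≡ 5 mod 8 ⇒ (2/149) = -1]
  = -(149/47)    [QR: 149 ≡ 1 mod 4, sign kept]
  = -(8/47)    [149 ≡ 8 mod 47]
  = -(1/47)    [47 ≡ 7 mod 8 ⇒ (2/47)^3 = +1]
  = -1    [(1/47) = 1]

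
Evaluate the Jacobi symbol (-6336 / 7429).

Reduce the numerator: -6336 ≡ 1093 (mod 7429), so (-6336 / 7429) = (1093 / 7429).
1093 ≡ 1 (mod 4), so quadratic reciprocity gives (1093 / 7429) = (7429 / 1093). Reduce: 7429 ≡ 871 (mod 1093). Now have (871 / 1093).
1093 ≡ 1 (mod 4), so quadratic reciprocity gives (871 / 1093) = (1093 / 871). Reduce: 1093 ≡ 222 (mod 871). Now have (222 / 871).
Factor out 2: 222 = 2·111. Since 871 ≡ 7 (mod 8), (2 / 871) = +1. Now have (111 / 871).
Both 111 ≡ 3 and 871 ≡ 3 (mod 4), so reciprocity gives (111 / 871) = -(871 / 111). Reduce: 871 ≡ 94 (mod 111). Now have -(94 / 111).
Factor out 2: 94 = 2·47. Since 111 ≡ 7 (mod 8), (2 / 111) = +1. Now have -(47 / 111).
Both 47 ≡ 3 and 111 ≡ 3 (mod 4), so reciprocity gives (47 / 111) = -(111 / 47). Reduce: 111 ≡ 17 (mod 47). Now have (17 / 47).
17 ≡ 1 (mod 4), so quadratic reciprocity gives (17 / 47) = (47 / 17). Reduce: 47 ≡ 13 (mod 17). Now have (13 / 17).
13 ≡ 1 (mod 4), so quadratic reciprocity gives (13 / 17) = (17 / 13). Reduce: 17 ≡ 4 (mod 13). Now have (4 / 13).
Factor out 2: 4 = 2^2. Since 13 ≡ 5 (mod 8), (2 / 13) = -1, and (2 / 13)^2 = +1. Now have (1 / 13).
(1 / 13) = 1. Collecting the sign factors: 1.

1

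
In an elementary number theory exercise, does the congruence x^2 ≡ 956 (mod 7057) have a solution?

no

(956/7057)
  = (239/7057)    [7057 ≡ 1 mod 8 ⇒ (2/7057)^2 = +1]
  = (7057/239)    [QR: 7057 ≡ 1 mod 4, sign kept]
  = (126/239)    [7057 ≡ 126 mod 239]
  = (63/239)    [239 ≡ 7 mod 8 ⇒ (2/239) = +1]
  = -(239/63)    [QR: both ≡ 3 mod 4, sign flips]
  = -(50/63)    [239 ≡ 50 mod 63]
  = -(25/63)    [63 ≡ 7 mod 8 ⇒ (2/63) = +1]
  = -(63/25)    [QR: 25 ≡ 1 mod 4, sign kept]
  = -(13/25)    [63 ≡ 13 mod 25]
  = -(25/13)    [QR: 13 ≡ 1 mod 4, sign kept]
  = -(12/13)    [25 ≡ 12 mod 13]
  = -(3/13)    [13 ≡ 5 mod 8 ⇒ (2/13)^2 = +1]
  = -(13/3)    [QR: 13 ≡ 1 mod 4, sign kept]
  = -(1/3)    [13 ≡ 1 mod 3]
  = -1    [(1/3) = 1]
The Legendre symbol is -1, so x^2 ≡ 956 (mod 7057) has no solution.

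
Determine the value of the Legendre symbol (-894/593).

1

Pull out -1: (-894/593) = (-1/593)·(894/593). Since 593 ≡ 1 (mod 4), (-1/593) = +1. Now have (894/593).
Reduce the numerator: 894 ≡ 301 (mod 593), so (894/593) = (301/593).
301 ≡ 1 (mod 4), so quadratic reciprocity gives (301/593) = (593/301). Reduce: 593 ≡ 292 (mod 301). Now have (292/301).
Factor out 2: 292 = 2^2·73. Since 301 ≡ 5 (mod 8), (2/301) = -1, and (2/301)^2 = +1. Now have (73/301).
73 ≡ 1 (mod 4), so quadratic reciprocity gives (73/301) = (301/73). Reduce: 301 ≡ 9 (mod 73). Now have (9/73).
9 ≡ 1 (mod 4), so quadratic reciprocity gives (9/73) = (73/9). Reduce: 73 ≡ 1 (mod 9). Now have (1/9).
(1/9) = 1. Collecting the sign factors: 1.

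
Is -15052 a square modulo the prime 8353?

yes

(-15052/8353)
  = (15052/8353)    [8353 ≡ 1 mod 4 ⇒ (-1/8353) = +1]
  = (6699/8353)    [15052 ≡ 6699 mod 8353]
  = (8353/6699)    [QR: 8353 ≡ 1 mod 4, sign kept]
  = (1654/6699)    [8353 ≡ 1654 mod 6699]
  = -(827/6699)    [6699 ≡ 3 mod 8 ⇒ (2/6699) = -1]
  = (6699/827)    [QR: both ≡ 3 mod 4, sign flips]
  = (83/827)    [6699 ≡ 83 mod 827]
  = -(827/83)    [QR: both ≡ 3 mod 4, sign flips]
  = -(80/83)    [827 ≡ 80 mod 83]
  = -(5/83)    [83 ≡ 3 mod 8 ⇒ (2/83)^4 = +1]
  = -(83/5)    [QR: 5 ≡ 1 mod 4, sign kept]
  = -(3/5)    [83 ≡ 3 mod 5]
  = -(5/3)    [QR: 5 ≡ 1 mod 4, sign kept]
  = -(2/3)    [5 ≡ 2 mod 3]
  = (1/3)    [3 ≡ 3 mod 8 ⇒ (2/3) = -1]
  = 1    [(1/3) = 1]
The Legendre symbol is 1, so x^2 ≡ -15052 (mod 8353) has solution.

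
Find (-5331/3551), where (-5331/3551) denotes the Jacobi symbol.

-1

Reduce the numerator: -5331 ≡ 1771 (mod 3551), so (-5331/3551) = (1771/3551).
Both 1771 ≡ 3 and 3551 ≡ 3 (mod 4), so reciprocity gives (1771/3551) = -(3551/1771). Reduce: 3551 ≡ 9 (mod 1771). Now have -(9/1771).
9 ≡ 1 (mod 4), so quadratic reciprocity gives (9/1771) = (1771/9). Reduce: 1771 ≡ 7 (mod 9). Now have -(7/9).
9 ≡ 1 (mod 4), so quadratic reciprocity gives (7/9) = (9/7). Reduce: 9 ≡ 2 (mod 7). Now have -(2/7).
Factor out 2: 2 = 2. Since 7 ≡ 7 (mod 8), (2/7) = +1. Now have -(1/7).
(1/7) = 1. Collecting the sign factors: -1.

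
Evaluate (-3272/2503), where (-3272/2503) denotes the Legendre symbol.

Reduce the numerator: -3272 ≡ 1734 (mod 2503), so (-3272/2503) = (1734/2503).
Factor out 2: 1734 = 2·867. Since 2503 ≡ 7 (mod 8), (2/2503) = +1. Now have (867/2503).
Both 867 ≡ 3 and 2503 ≡ 3 (mod 4), so reciprocity gives (867/2503) = -(2503/867). Reduce: 2503 ≡ 769 (mod 867). Now have -(769/867).
769 ≡ 1 (mod 4), so quadratic reciprocity gives (769/867) = (867/769). Reduce: 867 ≡ 98 (mod 769). Now have -(98/769).
Factor out 2: 98 = 2·49. Since 769 ≡ 1 (mod 8), (2/769) = +1. Now have -(49/769).
49 ≡ 1 (mod 4), so quadratic reciprocity gives (49/769) = (769/49). Reduce: 769 ≡ 34 (mod 49). Now have -(34/49).
Factor out 2: 34 = 2·17. Since 49 ≡ 1 (mod 8), (2/49) = +1. Now have -(17/49).
17 ≡ 1 (mod 4), so quadratic reciprocity gives (17/49) = (49/17). Reduce: 49 ≡ 15 (mod 17). Now have -(15/17).
17 ≡ 1 (mod 4), so quadratic reciprocity gives (15/17) = (17/15). Reduce: 17 ≡ 2 (mod 15). Now have -(2/15).
Factor out 2: 2 = 2. Since 15 ≡ 7 (mod 8), (2/15) = +1. Now have -(1/15).
(1/15) = 1. Collecting the sign factors: -1.

-1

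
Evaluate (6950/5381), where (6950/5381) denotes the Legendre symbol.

(6950/5381)
  = (1569/5381)    [6950 ≡ 1569 mod 5381]
  = (5381/1569)    [QR: 1569 ≡ 1 mod 4, sign kept]
  = (674/1569)    [5381 ≡ 674 mod 1569]
  = (337/1569)    [1569 ≡ 1 mod 8 ⇒ (2/1569) = +1]
  = (1569/337)    [QR: 337 ≡ 1 mod 4, sign kept]
  = (221/337)    [1569 ≡ 221 mod 337]
  = (337/221)    [QR: 221 ≡ 1 mod 4, sign kept]
  = (116/221)    [337 ≡ 116 mod 221]
  = (29/221)    [221 ≡ 5 mod 8 ⇒ (2/221)^2 = +1]
  = (221/29)    [QR: 29 ≡ 1 mod 4, sign kept]
  = (18/29)    [221 ≡ 18 mod 29]
  = -(9/29)    [29 ≡ 5 mod 8 ⇒ (2/29) = -1]
  = -(29/9)    [QR: 9 ≡ 1 mod 4, sign kept]
  = -(2/9)    [29 ≡ 2 mod 9]
  = -(1/9)    [9 ≡ 1 mod 8 ⇒ (2/9) = +1]
  = -1    [(1/9) = 1]

-1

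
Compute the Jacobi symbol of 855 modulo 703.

0

(855/703)
  = (152/703)    [855 ≡ 152 mod 703]
  = (19/703)    [703 ≡ 7 mod 8 ⇒ (2/703)^3 = +1]
  = -(703/19)    [QR: both ≡ 3 mod 4, sign flips]
  = -(0/19)    [703 ≡ 0 mod 19]
  = 0    [numerator 0, gcd > 1]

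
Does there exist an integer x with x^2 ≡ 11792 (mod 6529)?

yes

(11792|6529)
  = (5263|6529)    [11792 ≡ 5263 mod 6529]
  = (6529|5263)    [QR: 6529 ≡ 1 mod 4, sign kept]
  = (1266|5263)    [6529 ≡ 1266 mod 5263]
  = (633|5263)    [5263 ≡ 7 mod 8 ⇒ (2|5263) = +1]
  = (5263|633)    [QR: 633 ≡ 1 mod 4, sign kept]
  = (199|633)    [5263 ≡ 199 mod 633]
  = (633|199)    [QR: 633 ≡ 1 mod 4, sign kept]
  = (36|199)    [633 ≡ 36 mod 199]
  = (9|199)    [199 ≡ 7 mod 8 ⇒ (2|199)^2 = +1]
  = (199|9)    [QR: 9 ≡ 1 mod 4, sign kept]
  = (1|9)    [199 ≡ 1 mod 9]
  = 1    [(1|9) = 1]
(11792|6529) = 1, and 6529 is prime, so 11792 is a quadratic residue mod 6529.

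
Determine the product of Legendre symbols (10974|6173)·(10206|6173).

By multiplicativity, (10974·10206|6173) = (10974|6173)·(10206|6173).
First factor (10974|6173):
(10974|6173)
  = (4801|6173)    [10974 ≡ 4801 mod 6173]
  = (6173|4801)    [QR: 4801 ≡ 1 mod 4, sign kept]
  = (1372|4801)    [6173 ≡ 1372 mod 4801]
  = (343|4801)    [4801 ≡ 1 mod 8 ⇒ (2|4801)^2 = +1]
  = (4801|343)    [QR: 4801 ≡ 1 mod 4, sign kept]
  = (342|343)    [4801 ≡ 342 mod 343]
  = (171|343)    [343 ≡ 7 mod 8 ⇒ (2|343) = +1]
  = -(343|171)    [QR: both ≡ 3 mod 4, sign flips]
  = -(1|171)    [343 ≡ 1 mod 171]
  = -1    [(1|171) = 1]
Second factor (10206|6173):
(10206|6173)
  = (4033|6173)    [10206 ≡ 4033 mod 6173]
  = (6173|4033)    [QR: 4033 ≡ 1 mod 4, sign kept]
  = (2140|4033)    [6173 ≡ 2140 mod 4033]
  = (535|4033)    [4033 ≡ 1 mod 8 ⇒ (2|4033)^2 = +1]
  = (4033|535)    [QR: 4033 ≡ 1 mod 4, sign kept]
  = (288|535)    [4033 ≡ 288 mod 535]
  = (9|535)    [535 ≡ 7 mod 8 ⇒ (2|535)^5 = +1]
  = (535|9)    [QR: 9 ≡ 1 mod 4, sign kept]
  = (4|9)    [535 ≡ 4 mod 9]
  = (1|9)    [9 ≡ 1 mod 8 ⇒ (2|9)^2 = +1]
  = 1    [(1|9) = 1]
Product: (-1)·(1) = -1.

-1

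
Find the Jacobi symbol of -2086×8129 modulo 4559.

-1

By multiplicativity, (-2086·8129/4559) = (-2086/4559)·(8129/4559).
First factor (-2086/4559):
(-2086/4559)
  = -(2086/4559)    [4559 ≡ 3 mod 4 ⇒ (-1/4559) = -1]
  = -(1043/4559)    [4559 ≡ 7 mod 8 ⇒ (2/4559) = +1]
  = (4559/1043)    [QR: both ≡ 3 mod 4, sign flips]
  = (387/1043)    [4559 ≡ 387 mod 1043]
  = -(1043/387)    [QR: both ≡ 3 mod 4, sign flips]
  = -(269/387)    [1043 ≡ 269 mod 387]
  = -(387/269)    [QR: 269 ≡ 1 mod 4, sign kept]
  = -(118/269)    [387 ≡ 118 mod 269]
  = (59/269)    [269 ≡ 5 mod 8 ⇒ (2/269) = -1]
  = (269/59)    [QR: 269 ≡ 1 mod 4, sign kept]
  = (33/59)    [269 ≡ 33 mod 59]
  = (59/33)    [QR: 33 ≡ 1 mod 4, sign kept]
  = (26/33)    [59 ≡ 26 mod 33]
  = (13/33)    [33 ≡ 1 mod 8 ⇒ (2/33) = +1]
  = (33/13)    [QR: 13 ≡ 1 mod 4, sign kept]
  = (7/13)    [33 ≡ 7 mod 13]
  = (13/7)    [QR: 13 ≡ 1 mod 4, sign kept]
  = (6/7)    [13 ≡ 6 mod 7]
  = (3/7)    [7 ≡ 7 mod 8 ⇒ (2/7) = +1]
  = -(7/3)    [QR: both ≡ 3 mod 4, sign flips]
  = -(1/3)    [7 ≡ 1 mod 3]
  = -1    [(1/3) = 1]
Second factor (8129/4559):
(8129/4559)
  = (3570/4559)    [8129 ≡ 3570 mod 4559]
  = (1785/4559)    [4559 ≡ 7 mod 8 ⇒ (2/4559) = +1]
  = (4559/1785)    [QR: 1785 ≡ 1 mod 4, sign kept]
  = (989/1785)    [4559 ≡ 989 mod 1785]
  = (1785/989)    [QR: 989 ≡ 1 mod 4, sign kept]
  = (796/989)    [1785 ≡ 796 mod 989]
  = (199/989)    [989 ≡ 5 mod 8 ⇒ (2/989)^2 = +1]
  = (989/199)    [QR: 989 ≡ 1 mod 4, sign kept]
  = (193/199)    [989 ≡ 193 mod 199]
  = (199/193)    [QR: 193 ≡ 1 mod 4, sign kept]
  = (6/193)    [199 ≡ 6 mod 193]
  = (3/193)    [193 ≡ 1 mod 8 ⇒ (2/193) = +1]
  = (193/3)    [QR: 193 ≡ 1 mod 4, sign kept]
  = (1/3)    [193 ≡ 1 mod 3]
  = 1    [(1/3) = 1]
Product: (-1)·(1) = -1.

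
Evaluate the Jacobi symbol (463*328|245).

By multiplicativity, (463·328|245) = (463|245)·(328|245).
First factor (463|245):
(463|245)
  = (218|245)    [463 ≡ 218 mod 245]
  = -(109|245)    [245 ≡ 5 mod 8 ⇒ (2|245) = -1]
  = -(245|109)    [QR: 109 ≡ 1 mod 4, sign kept]
  = -(27|109)    [245 ≡ 27 mod 109]
  = -(109|27)    [QR: 109 ≡ 1 mod 4, sign kept]
  = -(1|27)    [109 ≡ 1 mod 27]
  = -1    [(1|27) = 1]
Second factor (328|245):
(328|245)
  = (83|245)    [328 ≡ 83 mod 245]
  = (245|83)    [QR: 245 ≡ 1 mod 4, sign kept]
  = (79|83)    [245 ≡ 79 mod 83]
  = -(83|79)    [QR: both ≡ 3 mod 4, sign flips]
  = -(4|79)    [83 ≡ 4 mod 79]
  = -(1|79)    [79 ≡ 7 mod 8 ⇒ (2|79)^2 = +1]
  = -1    [(1|79) = 1]
Product: (-1)·(-1) = 1.

1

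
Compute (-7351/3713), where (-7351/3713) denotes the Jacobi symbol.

(-7351/3713)
  = (75/3713)    [-7351 ≡ 75 mod 3713]
  = (3713/75)    [QR: 3713 ≡ 1 mod 4, sign kept]
  = (38/75)    [3713 ≡ 38 mod 75]
  = -(19/75)    [75 ≡ 3 mod 8 ⇒ (2/75) = -1]
  = (75/19)    [QR: both ≡ 3 mod 4, sign flips]
  = (18/19)    [75 ≡ 18 mod 19]
  = -(9/19)    [19 ≡ 3 mod 8 ⇒ (2/19) = -1]
  = -(19/9)    [QR: 9 ≡ 1 mod 4, sign kept]
  = -(1/9)    [19 ≡ 1 mod 9]
  = -1    [(1/9) = 1]

-1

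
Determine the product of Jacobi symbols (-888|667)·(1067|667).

By multiplicativity, (-888·1067|667) = (-888|667)·(1067|667).
First factor (-888|667):
(-888|667)
  = (446|667)    [-888 ≡ 446 mod 667]
  = -(223|667)    [667 ≡ 3 mod 8 ⇒ (2|667) = -1]
  = (667|223)    [QR: both ≡ 3 mod 4, sign flips]
  = (221|223)    [667 ≡ 221 mod 223]
  = (223|221)    [QR: 221 ≡ 1 mod 4, sign kept]
  = (2|221)    [223 ≡ 2 mod 221]
  = -(1|221)    [221 ≡ 5 mod 8 ⇒ (2|221) = -1]
  = -1    [(1|221) = 1]
Second factor (1067|667):
(1067|667)
  = (400|667)    [1067 ≡ 400 mod 667]
  = (25|667)    [667 ≡ 3 mod 8 ⇒ (2|667)^4 = +1]
  = (667|25)    [QR: 25 ≡ 1 mod 4, sign kept]
  = (17|25)    [667 ≡ 17 mod 25]
  = (25|17)    [QR: 17 ≡ 1 mod 4, sign kept]
  = (8|17)    [25 ≡ 8 mod 17]
  = (1|17)    [17 ≡ 1 mod 8 ⇒ (2|17)^3 = +1]
  = 1    [(1|17) = 1]
Product: (-1)·(1) = -1.

-1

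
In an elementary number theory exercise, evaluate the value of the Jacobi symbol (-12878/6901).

Reduce the numerator: -12878 ≡ 924 (mod 6901), so (-12878/6901) = (924/6901).
Factor out 2: 924 = 2^2·231. Since 6901 ≡ 5 (mod 8), (2/6901) = -1, and (2/6901)^2 = +1. Now have (231/6901).
6901 ≡ 1 (mod 4), so quadratic reciprocity gives (231/6901) = (6901/231). Reduce: 6901 ≡ 202 (mod 231). Now have (202/231).
Factor out 2: 202 = 2·101. Since 231 ≡ 7 (mod 8), (2/231) = +1. Now have (101/231).
101 ≡ 1 (mod 4), so quadratic reciprocity gives (101/231) = (231/101). Reduce: 231 ≡ 29 (mod 101). Now have (29/101).
29 ≡ 1 (mod 4), so quadratic reciprocity gives (29/101) = (101/29). Reduce: 101 ≡ 14 (mod 29). Now have (14/29).
Factor out 2: 14 = 2·7. Since 29 ≡ 5 (mod 8), (2/29) = -1. Now have -(7/29).
29 ≡ 1 (mod 4), so quadratic reciprocity gives (7/29) = (29/7). Reduce: 29 ≡ 1 (mod 7). Now have -(1/7).
(1/7) = 1. Collecting the sign factors: -1.

-1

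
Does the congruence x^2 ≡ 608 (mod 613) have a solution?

Factor out 2: 608 = 2^5·19. Since 613 ≡ 5 (mod 8), (2/613) = -1, and (2/613)^5 = -1. Now have -(19/613).
613 ≡ 1 (mod 4), so quadratic reciprocity gives (19/613) = (613/19). Reduce: 613 ≡ 5 (mod 19). Now have -(5/19).
5 ≡ 1 (mod 4), so quadratic reciprocity gives (5/19) = (19/5). Reduce: 19 ≡ 4 (mod 5). Now have -(4/5).
Factor out 2: 4 = 2^2. Since 5 ≡ 5 (mod 8), (2/5) = -1, and (2/5)^2 = +1. Now have -(1/5).
(1/5) = 1. Collecting the sign factors: -1.
The Legendre symbol is -1, so x^2 ≡ 608 (mod 613) has no solution.

no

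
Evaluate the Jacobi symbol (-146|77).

Pull out -1: (-146|77) = (-1|77)·(146|77). Since 77 ≡ 1 (mod 4), (-1|77) = +1. Now have (146|77).
Reduce the numerator: 146 ≡ 69 (mod 77), so (146|77) = (69|77).
69 ≡ 1 (mod 4), so quadratic reciprocity gives (69|77) = (77|69). Reduce: 77 ≡ 8 (mod 69). Now have (8|69).
Factor out 2: 8 = 2^3. Since 69 ≡ 5 (mod 8), (2|69) = -1, and (2|69)^3 = -1. Now have -(1|69).
(1|69) = 1. Collecting the sign factors: -1.

-1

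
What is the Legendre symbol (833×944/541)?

1

By multiplicativity, (833·944/541) = (833/541)·(944/541).
First factor (833/541):
Reduce the numerator: 833 ≡ 292 (mod 541), so (833/541) = (292/541).
Factor out 2: 292 = 2^2·73. Since 541 ≡ 5 (mod 8), (2/541) = -1, and (2/541)^2 = +1. Now have (73/541).
73 ≡ 1 (mod 4), so quadratic reciprocity gives (73/541) = (541/73). Reduce: 541 ≡ 30 (mod 73). Now have (30/73).
Factor out 2: 30 = 2·15. Since 73 ≡ 1 (mod 8), (2/73) = +1. Now have (15/73).
73 ≡ 1 (mod 4), so quadratic reciprocity gives (15/73) = (73/15). Reduce: 73 ≡ 13 (mod 15). Now have (13/15).
13 ≡ 1 (mod 4), so quadratic reciprocity gives (13/15) = (15/13). Reduce: 15 ≡ 2 (mod 13). Now have (2/13).
Factor out 2: 2 = 2. Since 13 ≡ 5 (mod 8), (2/13) = -1. Now have -(1/13).
(1/13) = 1. Collecting the sign factors: -1.
Second factor (944/541):
Reduce the numerator: 944 ≡ 403 (mod 541), so (944/541) = (403/541).
541 ≡ 1 (mod 4), so quadratic reciprocity gives (403/541) = (541/403). Reduce: 541 ≡ 138 (mod 403). Now have (138/403).
Factor out 2: 138 = 2·69. Since 403 ≡ 3 (mod 8), (2/403) = -1. Now have -(69/403).
69 ≡ 1 (mod 4), so quadratic reciprocity gives (69/403) = (403/69). Reduce: 403 ≡ 58 (mod 69). Now have -(58/69).
Factor out 2: 58 = 2·29. Since 69 ≡ 5 (mod 8), (2/69) = -1. Now have (29/69).
29 ≡ 1 (mod 4), so quadratic reciprocity gives (29/69) = (69/29). Reduce: 69 ≡ 11 (mod 29). Now have (11/29).
29 ≡ 1 (mod 4), so quadratic reciprocity gives (11/29) = (29/11). Reduce: 29 ≡ 7 (mod 11). Now have (7/11).
Both 7 ≡ 3 and 11 ≡ 3 (mod 4), so reciprocity gives (7/11) = -(11/7). Reduce: 11 ≡ 4 (mod 7). Now have -(4/7).
Factor out 2: 4 = 2^2. Since 7 ≡ 7 (mod 8), (2/7) = +1, and (2/7)^2 = +1. Now have -(1/7).
(1/7) = 1. Collecting the sign factors: -1.
Product: (-1)·(-1) = 1.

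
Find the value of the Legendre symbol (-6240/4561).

-1

(-6240/4561)
  = (2882/4561)    [-6240 ≡ 2882 mod 4561]
  = (1441/4561)    [4561 ≡ 1 mod 8 ⇒ (2/4561) = +1]
  = (4561/1441)    [QR: 1441 ≡ 1 mod 4, sign kept]
  = (238/1441)    [4561 ≡ 238 mod 1441]
  = (119/1441)    [1441 ≡ 1 mod 8 ⇒ (2/1441) = +1]
  = (1441/119)    [QR: 1441 ≡ 1 mod 4, sign kept]
  = (13/119)    [1441 ≡ 13 mod 119]
  = (119/13)    [QR: 13 ≡ 1 mod 4, sign kept]
  = (2/13)    [119 ≡ 2 mod 13]
  = -(1/13)    [13 ≡ 5 mod 8 ⇒ (2/13) = -1]
  = -1    [(1/13) = 1]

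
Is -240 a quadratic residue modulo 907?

no

(-240|907)
  = -(240|907)    [907 ≡ 3 mod 4 ⇒ (-1|907) = -1]
  = -(15|907)    [907 ≡ 3 mod 8 ⇒ (2|907)^4 = +1]
  = (907|15)    [QR: both ≡ 3 mod 4, sign flips]
  = (7|15)    [907 ≡ 7 mod 15]
  = -(15|7)    [QR: both ≡ 3 mod 4, sign flips]
  = -(1|7)    [15 ≡ 1 mod 7]
  = -1    [(1|7) = 1]
The Legendre symbol is -1, so x^2 ≡ -240 (mod 907) has no solution.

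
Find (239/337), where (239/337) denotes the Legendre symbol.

(239/337)
  = (337/239)    [QR: 337 ≡ 1 mod 4, sign kept]
  = (98/239)    [337 ≡ 98 mod 239]
  = (49/239)    [239 ≡ 7 mod 8 ⇒ (2/239) = +1]
  = (239/49)    [QR: 49 ≡ 1 mod 4, sign kept]
  = (43/49)    [239 ≡ 43 mod 49]
  = (49/43)    [QR: 49 ≡ 1 mod 4, sign kept]
  = (6/43)    [49 ≡ 6 mod 43]
  = -(3/43)    [43 ≡ 3 mod 8 ⇒ (2/43) = -1]
  = (43/3)    [QR: both ≡ 3 mod 4, sign flips]
  = (1/3)    [43 ≡ 1 mod 3]
  = 1    [(1/3) = 1]

1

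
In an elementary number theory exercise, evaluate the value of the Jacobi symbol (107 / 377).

1

377 ≡ 1 (mod 4), so quadratic reciprocity gives (107 / 377) = (377 / 107). Reduce: 377 ≡ 56 (mod 107). Now have (56 / 107).
Factor out 2: 56 = 2^3·7. Since 107 ≡ 3 (mod 8), (2 / 107) = -1, and (2 / 107)^3 = -1. Now have -(7 / 107).
Both 7 ≡ 3 and 107 ≡ 3 (mod 4), so reciprocity gives (7 / 107) = -(107 / 7). Reduce: 107 ≡ 2 (mod 7). Now have (2 / 7).
Factor out 2: 2 = 2. Since 7 ≡ 7 (mod 8), (2 / 7) = +1. Now have (1 / 7).
(1 / 7) = 1. Collecting the sign factors: 1.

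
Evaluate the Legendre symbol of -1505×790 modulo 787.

By multiplicativity, (-1505·790/787) = (-1505/787)·(790/787).
First factor (-1505/787):
Pull out -1: (-1505/787) = (-1/787)·(1505/787). Since 787 ≡ 3 (mod 4), (-1/787) = -1. Now have -(1505/787).
Reduce the numerator: 1505 ≡ 718 (mod 787), so (1505/787) = (718/787).
Factor out 2: 718 = 2·359. Since 787 ≡ 3 (mod 8), (2/787) = -1. Now have (359/787).
Both 359 ≡ 3 and 787 ≡ 3 (mod 4), so reciprocity gives (359/787) = -(787/359). Reduce: 787 ≡ 69 (mod 359). Now have -(69/359).
69 ≡ 1 (mod 4), so quadratic reciprocity gives (69/359) = (359/69). Reduce: 359 ≡ 14 (mod 69). Now have -(14/69).
Factor out 2: 14 = 2·7. Since 69 ≡ 5 (mod 8), (2/69) = -1. Now have (7/69).
69 ≡ 1 (mod 4), so quadratic reciprocity gives (7/69) = (69/7). Reduce: 69 ≡ 6 (mod 7). Now have (6/7).
Factor out 2: 6 = 2·3. Since 7 ≡ 7 (mod 8), (2/7) = +1. Now have (3/7).
Both 3 ≡ 3 and 7 ≡ 3 (mod 4), so reciprocity gives (3/7) = -(7/3). Reduce: 7 ≡ 1 (mod 3). Now have -(1/3).
(1/3) = 1. Collecting the sign factors: -1.
Second factor (790/787):
Reduce the numerator: 790 ≡ 3 (mod 787), so (790/787) = (3/787).
Both 3 ≡ 3 and 787 ≡ 3 (mod 4), so reciprocity gives (3/787) = -(787/3). Reduce: 787 ≡ 1 (mod 3). Now have -(1/3).
(1/3) = 1. Collecting the sign factors: -1.
Product: (-1)·(-1) = 1.

1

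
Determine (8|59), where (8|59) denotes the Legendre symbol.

-1

(8|59)
  = -(1|59)    [59 ≡ 3 mod 8 ⇒ (2|59)^3 = -1]
  = -1    [(1|59) = 1]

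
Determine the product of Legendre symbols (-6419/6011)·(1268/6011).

1

By multiplicativity, (-6419·1268/6011) = (-6419/6011)·(1268/6011).
First factor (-6419/6011):
Reduce the numerator: -6419 ≡ 5603 (mod 6011), so (-6419/6011) = (5603/6011).
Both 5603 ≡ 3 and 6011 ≡ 3 (mod 4), so reciprocity gives (5603/6011) = -(6011/5603). Reduce: 6011 ≡ 408 (mod 5603). Now have -(408/5603).
Factor out 2: 408 = 2^3·51. Since 5603 ≡ 3 (mod 8), (2/5603) = -1, and (2/5603)^3 = -1. Now have (51/5603).
Both 51 ≡ 3 and 5603 ≡ 3 (mod 4), so reciprocity gives (51/5603) = -(5603/51). Reduce: 5603 ≡ 44 (mod 51). Now have -(44/51).
Factor out 2: 44 = 2^2·11. Since 51 ≡ 3 (mod 8), (2/51) = -1, and (2/51)^2 = +1. Now have -(11/51).
Both 11 ≡ 3 and 51 ≡ 3 (mod 4), so reciprocity gives (11/51) = -(51/11). Reduce: 51 ≡ 7 (mod 11). Now have (7/11).
Both 7 ≡ 3 and 11 ≡ 3 (mod 4), so reciprocity gives (7/11) = -(11/7). Reduce: 11 ≡ 4 (mod 7). Now have -(4/7).
Factor out 2: 4 = 2^2. Since 7 ≡ 7 (mod 8), (2/7) = +1, and (2/7)^2 = +1. Now have -(1/7).
(1/7) = 1. Collecting the sign factors: -1.
Second factor (1268/6011):
Factor out 2: 1268 = 2^2·317. Since 6011 ≡ 3 (mod 8), (2/6011) = -1, and (2/6011)^2 = +1. Now have (317/6011).
317 ≡ 1 (mod 4), so quadratic reciprocity gives (317/6011) = (6011/317). Reduce: 6011 ≡ 305 (mod 317). Now have (305/317).
305 ≡ 1 (mod 4), so quadratic reciprocity gives (305/317) = (317/305). Reduce: 317 ≡ 12 (mod 305). Now have (12/305).
Factor out 2: 12 = 2^2·3. Since 305 ≡ 1 (mod 8), (2/305) = +1, and (2/305)^2 = +1. Now have (3/305).
305 ≡ 1 (mod 4), so quadratic reciprocity gives (3/305) = (305/3). Reduce: 305 ≡ 2 (mod 3). Now have (2/3).
Factor out 2: 2 = 2. Since 3 ≡ 3 (mod 8), (2/3) = -1. Now have -(1/3).
(1/3) = 1. Collecting the sign factors: -1.
Product: (-1)·(-1) = 1.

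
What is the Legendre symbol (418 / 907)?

1

Factor out 2: 418 = 2·209. Since 907 ≡ 3 (mod 8), (2 / 907) = -1. Now have -(209 / 907).
209 ≡ 1 (mod 4), so quadratic reciprocity gives (209 / 907) = (907 / 209). Reduce: 907 ≡ 71 (mod 209). Now have -(71 / 209).
209 ≡ 1 (mod 4), so quadratic reciprocity gives (71 / 209) = (209 / 71). Reduce: 209 ≡ 67 (mod 71). Now have -(67 / 71).
Both 67 ≡ 3 and 71 ≡ 3 (mod 4), so reciprocity gives (67 / 71) = -(71 / 67). Reduce: 71 ≡ 4 (mod 67). Now have (4 / 67).
Factor out 2: 4 = 2^2. Since 67 ≡ 3 (mod 8), (2 / 67) = -1, and (2 / 67)^2 = +1. Now have (1 / 67).
(1 / 67) = 1. Collecting the sign factors: 1.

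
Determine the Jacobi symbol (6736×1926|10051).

-1

By multiplicativity, (6736·1926|10051) = (6736|10051)·(1926|10051).
First factor (6736|10051):
Factor out 2: 6736 = 2^4·421. Since 10051 ≡ 3 (mod 8), (2|10051) = -1, and (2|10051)^4 = +1. Now have (421|10051).
421 ≡ 1 (mod 4), so quadratic reciprocity gives (421|10051) = (10051|421). Reduce: 10051 ≡ 368 (mod 421). Now have (368|421).
Factor out 2: 368 = 2^4·23. Since 421 ≡ 5 (mod 8), (2|421) = -1, and (2|421)^4 = +1. Now have (23|421).
421 ≡ 1 (mod 4), so quadratic reciprocity gives (23|421) = (421|23). Reduce: 421 ≡ 7 (mod 23). Now have (7|23).
Both 7 ≡ 3 and 23 ≡ 3 (mod 4), so reciprocity gives (7|23) = -(23|7). Reduce: 23 ≡ 2 (mod 7). Now have -(2|7).
Factor out 2: 2 = 2. Since 7 ≡ 7 (mod 8), (2|7) = +1. Now have -(1|7).
(1|7) = 1. Collecting the sign factors: -1.
Second factor (1926|10051):
Factor out 2: 1926 = 2·963. Since 10051 ≡ 3 (mod 8), (2|10051) = -1. Now have -(963|10051).
Both 963 ≡ 3 and 10051 ≡ 3 (mod 4), so reciprocity gives (963|10051) = -(10051|963). Reduce: 10051 ≡ 421 (mod 963). Now have (421|963).
421 ≡ 1 (mod 4), so quadratic reciprocity gives (421|963) = (963|421). Reduce: 963 ≡ 121 (mod 421). Now have (121|421).
121 ≡ 1 (mod 4), so quadratic reciprocity gives (121|421) = (421|121). Reduce: 421 ≡ 58 (mod 121). Now have (58|121).
Factor out 2: 58 = 2·29. Since 121 ≡ 1 (mod 8), (2|121) = +1. Now have (29|121).
29 ≡ 1 (mod 4), so quadratic reciprocity gives (29|121) = (121|29). Reduce: 121 ≡ 5 (mod 29). Now have (5|29).
5 ≡ 1 (mod 4), so quadratic reciprocity gives (5|29) = (29|5). Reduce: 29 ≡ 4 (mod 5). Now have (4|5).
Factor out 2: 4 = 2^2. Since 5 ≡ 5 (mod 8), (2|5) = -1, and (2|5)^2 = +1. Now have (1|5).
(1|5) = 1. Collecting the sign factors: 1.
Product: (-1)·(1) = -1.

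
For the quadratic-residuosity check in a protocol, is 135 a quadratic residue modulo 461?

no

461 ≡ 1 (mod 4), so quadratic reciprocity gives (135/461) = (461/135). Reduce: 461 ≡ 56 (mod 135). Now have (56/135).
Factor out 2: 56 = 2^3·7. Since 135 ≡ 7 (mod 8), (2/135) = +1, and (2/135)^3 = +1. Now have (7/135).
Both 7 ≡ 3 and 135 ≡ 3 (mod 4), so reciprocity gives (7/135) = -(135/7). Reduce: 135 ≡ 2 (mod 7). Now have -(2/7).
Factor out 2: 2 = 2. Since 7 ≡ 7 (mod 8), (2/7) = +1. Now have -(1/7).
(1/7) = 1. Collecting the sign factors: -1.
(135/461) = -1, and 461 is prime, so 135 is not a quadratic residue mod 461.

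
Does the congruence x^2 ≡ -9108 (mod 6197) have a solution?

(-9108/6197)
  = (9108/6197)    [6197 ≡ 1 mod 4 ⇒ (-1/6197) = +1]
  = (2911/6197)    [9108 ≡ 2911 mod 6197]
  = (6197/2911)    [QR: 6197 ≡ 1 mod 4, sign kept]
  = (375/2911)    [6197 ≡ 375 mod 2911]
  = -(2911/375)    [QR: both ≡ 3 mod 4, sign flips]
  = -(286/375)    [2911 ≡ 286 mod 375]
  = -(143/375)    [375 ≡ 7 mod 8 ⇒ (2/375) = +1]
  = (375/143)    [QR: both ≡ 3 mod 4, sign flips]
  = (89/143)    [375 ≡ 89 mod 143]
  = (143/89)    [QR: 89 ≡ 1 mod 4, sign kept]
  = (54/89)    [143 ≡ 54 mod 89]
  = (27/89)    [89 ≡ 1 mod 8 ⇒ (2/89) = +1]
  = (89/27)    [QR: 89 ≡ 1 mod 4, sign kept]
  = (8/27)    [89 ≡ 8 mod 27]
  = -(1/27)    [27 ≡ 3 mod 8 ⇒ (2/27)^3 = -1]
  = -1    [(1/27) = 1]
(-9108/6197) = -1, and 6197 is prime, so -9108 is not a quadratic residue mod 6197.

no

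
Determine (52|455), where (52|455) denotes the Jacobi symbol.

0

(52|455)
  = (13|455)    [455 ≡ 7 mod 8 ⇒ (2|455)^2 = +1]
  = (455|13)    [QR: 13 ≡ 1 mod 4, sign kept]
  = (0|13)    [455 ≡ 0 mod 13]
  = 0    [numerator 0, gcd > 1]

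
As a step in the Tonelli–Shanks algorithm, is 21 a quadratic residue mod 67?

(21/67)
  = (67/21)    [QR: 21 ≡ 1 mod 4, sign kept]
  = (4/21)    [67 ≡ 4 mod 21]
  = (1/21)    [21 ≡ 5 mod 8 ⇒ (2/21)^2 = +1]
  = 1    [(1/21) = 1]
The Legendre symbol is 1, so x^2 ≡ 21 (mod 67) has solution.

yes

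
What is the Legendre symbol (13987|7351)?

-1

(13987|7351)
  = (6636|7351)    [13987 ≡ 6636 mod 7351]
  = (1659|7351)    [7351 ≡ 7 mod 8 ⇒ (2|7351)^2 = +1]
  = -(7351|1659)    [QR: both ≡ 3 mod 4, sign flips]
  = -(715|1659)    [7351 ≡ 715 mod 1659]
  = (1659|715)    [QR: both ≡ 3 mod 4, sign flips]
  = (229|715)    [1659 ≡ 229 mod 715]
  = (715|229)    [QR: 229 ≡ 1 mod 4, sign kept]
  = (28|229)    [715 ≡ 28 mod 229]
  = (7|229)    [229 ≡ 5 mod 8 ⇒ (2|229)^2 = +1]
  = (229|7)    [QR: 229 ≡ 1 mod 4, sign kept]
  = (5|7)    [229 ≡ 5 mod 7]
  = (7|5)    [QR: 5 ≡ 1 mod 4, sign kept]
  = (2|5)    [7 ≡ 2 mod 5]
  = -(1|5)    [5 ≡ 5 mod 8 ⇒ (2|5) = -1]
  = -1    [(1|5) = 1]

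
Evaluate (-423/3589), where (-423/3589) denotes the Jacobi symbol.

1

Reduce the numerator: -423 ≡ 3166 (mod 3589), so (-423/3589) = (3166/3589).
Factor out 2: 3166 = 2·1583. Since 3589 ≡ 5 (mod 8), (2/3589) = -1. Now have -(1583/3589).
3589 ≡ 1 (mod 4), so quadratic reciprocity gives (1583/3589) = (3589/1583). Reduce: 3589 ≡ 423 (mod 1583). Now have -(423/1583).
Both 423 ≡ 3 and 1583 ≡ 3 (mod 4), so reciprocity gives (423/1583) = -(1583/423). Reduce: 1583 ≡ 314 (mod 423). Now have (314/423).
Factor out 2: 314 = 2·157. Since 423 ≡ 7 (mod 8), (2/423) = +1. Now have (157/423).
157 ≡ 1 (mod 4), so quadratic reciprocity gives (157/423) = (423/157). Reduce: 423 ≡ 109 (mod 157). Now have (109/157).
109 ≡ 1 (mod 4), so quadratic reciprocity gives (109/157) = (157/109). Reduce: 157 ≡ 48 (mod 109). Now have (48/109).
Factor out 2: 48 = 2^4·3. Since 109 ≡ 5 (mod 8), (2/109) = -1, and (2/109)^4 = +1. Now have (3/109).
109 ≡ 1 (mod 4), so quadratic reciprocity gives (3/109) = (109/3). Reduce: 109 ≡ 1 (mod 3). Now have (1/3).
(1/3) = 1. Collecting the sign factors: 1.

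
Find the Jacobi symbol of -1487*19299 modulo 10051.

By multiplicativity, (-1487·19299|10051) = (-1487|10051)·(19299|10051).
First factor (-1487|10051):
(-1487|10051)
  = (8564|10051)    [-1487 ≡ 8564 mod 10051]
  = (2141|10051)    [10051 ≡ 3 mod 8 ⇒ (2|10051)^2 = +1]
  = (10051|2141)    [QR: 2141 ≡ 1 mod 4, sign kept]
  = (1487|2141)    [10051 ≡ 1487 mod 2141]
  = (2141|1487)    [QR: 2141 ≡ 1 mod 4, sign kept]
  = (654|1487)    [2141 ≡ 654 mod 1487]
  = (327|1487)    [1487 ≡ 7 mod 8 ⇒ (2|1487) = +1]
  = -(1487|327)    [QR: both ≡ 3 mod 4, sign flips]
  = -(179|327)    [1487 ≡ 179 mod 327]
  = (327|179)    [QR: both ≡ 3 mod 4, sign flips]
  = (148|179)    [327 ≡ 148 mod 179]
  = (37|179)    [179 ≡ 3 mod 8 ⇒ (2|179)^2 = +1]
  = (179|37)    [QR: 37 ≡ 1 mod 4, sign kept]
  = (31|37)    [179 ≡ 31 mod 37]
  = (37|31)    [QR: 37 ≡ 1 mod 4, sign kept]
  = (6|31)    [37 ≡ 6 mod 31]
  = (3|31)    [31 ≡ 7 mod 8 ⇒ (2|31) = +1]
  = -(31|3)    [QR: both ≡ 3 mod 4, sign flips]
  = -(1|3)    [31 ≡ 1 mod 3]
  = -1    [(1|3) = 1]
Second factor (19299|10051):
(19299|10051)
  = (9248|10051)    [19299 ≡ 9248 mod 10051]
  = -(289|10051)    [10051 ≡ 3 mod 8 ⇒ (2|10051)^5 = -1]
  = -(10051|289)    [QR: 289 ≡ 1 mod 4, sign kept]
  = -(225|289)    [10051 ≡ 225 mod 289]
  = -(289|225)    [QR: 225 ≡ 1 mod 4, sign kept]
  = -(64|225)    [289 ≡ 64 mod 225]
  = -(1|225)    [225 ≡ 1 mod 8 ⇒ (2|225)^6 = +1]
  = -1    [(1|225) = 1]
Product: (-1)·(-1) = 1.

1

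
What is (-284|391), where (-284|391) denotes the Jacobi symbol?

(-284|391)
  = -(284|391)    [391 ≡ 3 mod 4 ⇒ (-1|391) = -1]
  = -(71|391)    [391 ≡ 7 mod 8 ⇒ (2|391)^2 = +1]
  = (391|71)    [QR: both ≡ 3 mod 4, sign flips]
  = (36|71)    [391 ≡ 36 mod 71]
  = (9|71)    [71 ≡ 7 mod 8 ⇒ (2|71)^2 = +1]
  = (71|9)    [QR: 9 ≡ 1 mod 4, sign kept]
  = (8|9)    [71 ≡ 8 mod 9]
  = (1|9)    [9 ≡ 1 mod 8 ⇒ (2|9)^3 = +1]
  = 1    [(1|9) = 1]

1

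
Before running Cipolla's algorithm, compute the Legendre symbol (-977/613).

(-977/613)
  = (977/613)    [613 ≡ 1 mod 4 ⇒ (-1/613) = +1]
  = (364/613)    [977 ≡ 364 mod 613]
  = (91/613)    [613 ≡ 5 mod 8 ⇒ (2/613)^2 = +1]
  = (613/91)    [QR: 613 ≡ 1 mod 4, sign kept]
  = (67/91)    [613 ≡ 67 mod 91]
  = -(91/67)    [QR: both ≡ 3 mod 4, sign flips]
  = -(24/67)    [91 ≡ 24 mod 67]
  = (3/67)    [67 ≡ 3 mod 8 ⇒ (2/67)^3 = -1]
  = -(67/3)    [QR: both ≡ 3 mod 4, sign flips]
  = -(1/3)    [67 ≡ 1 mod 3]
  = -1    [(1/3) = 1]

-1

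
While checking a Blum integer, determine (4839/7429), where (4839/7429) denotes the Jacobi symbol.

7429 ≡ 1 (mod 4), so quadratic reciprocity gives (4839/7429) = (7429/4839). Reduce: 7429 ≡ 2590 (mod 4839). Now have (2590/4839).
Factor out 2: 2590 = 2·1295. Since 4839 ≡ 7 (mod 8), (2/4839) = +1. Now have (1295/4839).
Both 1295 ≡ 3 and 4839 ≡ 3 (mod 4), so reciprocity gives (1295/4839) = -(4839/1295). Reduce: 4839 ≡ 954 (mod 1295). Now have -(954/1295).
Factor out 2: 954 = 2·477. Since 1295 ≡ 7 (mod 8), (2/1295) = +1. Now have -(477/1295).
477 ≡ 1 (mod 4), so quadratic reciprocity gives (477/1295) = (1295/477). Reduce: 1295 ≡ 341 (mod 477). Now have -(341/477).
341 ≡ 1 (mod 4), so quadratic reciprocity gives (341/477) = (477/341). Reduce: 477 ≡ 136 (mod 341). Now have -(136/341).
Factor out 2: 136 = 2^3·17. Since 341 ≡ 5 (mod 8), (2/341) = -1, and (2/341)^3 = -1. Now have (17/341).
17 ≡ 1 (mod 4), so quadratic reciprocity gives (17/341) = (341/17). Reduce: 341 ≡ 1 (mod 17). Now have (1/17).
(1/17) = 1. Collecting the sign factors: 1.

1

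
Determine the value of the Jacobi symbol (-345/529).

Reduce the numerator: -345 ≡ 184 (mod 529), so (-345/529) = (184/529).
Factor out 2: 184 = 2^3·23. Since 529 ≡ 1 (mod 8), (2/529) = +1, and (2/529)^3 = +1. Now have (23/529).
529 ≡ 1 (mod 4), so quadratic reciprocity gives (23/529) = (529/23). Reduce: 529 ≡ 0 (mod 23). Now have (0/23).
The numerator is now 0 with denominator 23 > 1: the symbol is 0.

0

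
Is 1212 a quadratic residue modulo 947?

Reduce the numerator: 1212 ≡ 265 (mod 947), so (1212/947) = (265/947).
265 ≡ 1 (mod 4), so quadratic reciprocity gives (265/947) = (947/265). Reduce: 947 ≡ 152 (mod 265). Now have (152/265).
Factor out 2: 152 = 2^3·19. Since 265 ≡ 1 (mod 8), (2/265) = +1, and (2/265)^3 = +1. Now have (19/265).
265 ≡ 1 (mod 4), so quadratic reciprocity gives (19/265) = (265/19). Reduce: 265 ≡ 18 (mod 19). Now have (18/19).
Factor out 2: 18 = 2·9. Since 19 ≡ 3 (mod 8), (2/19) = -1. Now have -(9/19).
9 ≡ 1 (mod 4), so quadratic reciprocity gives (9/19) = (19/9). Reduce: 19 ≡ 1 (mod 9). Now have -(1/9).
(1/9) = 1. Collecting the sign factors: -1.
(1212/947) = -1, and 947 is prime, so 1212 is not a quadratic residue mod 947.

no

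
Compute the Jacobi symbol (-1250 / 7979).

1

Pull out -1: (-1250 / 7979) = (-1 / 7979)·(1250 / 7979). Since 7979 ≡ 3 (mod 4), (-1 / 7979) = -1. Now have -(1250 / 7979).
Factor out 2: 1250 = 2·625. Since 7979 ≡ 3 (mod 8), (2 / 7979) = -1. Now have (625 / 7979).
625 ≡ 1 (mod 4), so quadratic reciprocity gives (625 / 7979) = (7979 / 625). Reduce: 7979 ≡ 479 (mod 625). Now have (479 / 625).
625 ≡ 1 (mod 4), so quadratic reciprocity gives (479 / 625) = (625 / 479). Reduce: 625 ≡ 146 (mod 479). Now have (146 / 479).
Factor out 2: 146 = 2·73. Since 479 ≡ 7 (mod 8), (2 / 479) = +1. Now have (73 / 479).
73 ≡ 1 (mod 4), so quadratic reciprocity gives (73 / 479) = (479 / 73). Reduce: 479 ≡ 41 (mod 73). Now have (41 / 73).
41 ≡ 1 (mod 4), so quadratic reciprocity gives (41 / 73) = (73 / 41). Reduce: 73 ≡ 32 (mod 41). Now have (32 / 41).
Factor out 2: 32 = 2^5. Since 41 ≡ 1 (mod 8), (2 / 41) = +1, and (2 / 41)^5 = +1. Now have (1 / 41).
(1 / 41) = 1. Collecting the sign factors: 1.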